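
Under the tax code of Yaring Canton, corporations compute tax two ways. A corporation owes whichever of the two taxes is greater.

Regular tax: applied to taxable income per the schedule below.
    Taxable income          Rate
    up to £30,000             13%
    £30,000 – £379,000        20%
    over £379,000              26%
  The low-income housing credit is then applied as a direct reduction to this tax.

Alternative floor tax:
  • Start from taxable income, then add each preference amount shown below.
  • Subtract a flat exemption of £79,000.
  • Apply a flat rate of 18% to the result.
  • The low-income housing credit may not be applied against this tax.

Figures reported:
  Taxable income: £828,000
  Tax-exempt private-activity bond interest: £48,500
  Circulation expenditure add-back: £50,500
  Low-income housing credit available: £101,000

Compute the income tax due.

Regular tax:
  £30,000 × 13% = £3,900
  £349,000 × 20% = £69,800
  £449,000 × 26% = £116,740
  → £190,440
  Less low-income housing credit £101,000 → £89,440

Alternative floor tax:
  Adjusted income: £828,000 + £48,500 + £50,500 = £927,000
  Less exemption £79,000 → base £848,000
  £848,000 × 18% = £152,640

£152,640 > £89,440, so the alternative floor tax is the binding amount.

£152,640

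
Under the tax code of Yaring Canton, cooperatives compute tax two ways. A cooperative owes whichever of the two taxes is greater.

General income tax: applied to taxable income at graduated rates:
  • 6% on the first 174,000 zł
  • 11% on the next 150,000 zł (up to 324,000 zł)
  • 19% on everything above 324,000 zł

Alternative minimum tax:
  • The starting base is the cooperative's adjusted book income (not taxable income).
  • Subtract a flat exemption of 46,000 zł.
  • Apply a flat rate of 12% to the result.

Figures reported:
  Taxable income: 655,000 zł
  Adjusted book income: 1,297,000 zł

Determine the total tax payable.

General income tax:
  174,000 zł × 6% = 10,440 zł
  150,000 zł × 11% = 16,500 zł
  331,000 zł × 19% = 62,890 zł
  → 89,830 zł

Alternative minimum tax:
  Base (adjusted book income): 1,297,000 zł
  Less exemption 46,000 zł → base 1,251,000 zł
  1,251,000 zł × 12% = 150,120 zł

150,120 zł > 89,830 zł, so the alternative minimum tax is the binding amount.

150,120 zł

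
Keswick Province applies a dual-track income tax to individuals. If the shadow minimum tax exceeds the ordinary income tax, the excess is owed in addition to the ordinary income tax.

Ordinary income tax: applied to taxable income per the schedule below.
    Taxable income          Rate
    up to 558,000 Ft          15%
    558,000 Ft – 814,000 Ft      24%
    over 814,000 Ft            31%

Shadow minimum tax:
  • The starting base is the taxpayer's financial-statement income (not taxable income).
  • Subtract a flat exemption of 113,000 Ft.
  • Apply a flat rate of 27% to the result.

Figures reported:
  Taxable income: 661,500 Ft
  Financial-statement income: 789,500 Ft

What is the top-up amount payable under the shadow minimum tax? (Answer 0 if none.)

Shadow minimum tax:
  Base (financial-statement income): 789,500 Ft
  Less exemption 113,000 Ft → base 676,500 Ft
  676,500 Ft × 27% = 182,655 Ft

Ordinary income tax:
  558,000 Ft × 15% = 83,700 Ft
  103,500 Ft × 24% = 24,840 Ft
  → 108,540 Ft

Excess of shadow minimum tax over ordinary income tax: 182,655 Ft − 108,540 Ft = 74,115 Ft.

74,115 Ft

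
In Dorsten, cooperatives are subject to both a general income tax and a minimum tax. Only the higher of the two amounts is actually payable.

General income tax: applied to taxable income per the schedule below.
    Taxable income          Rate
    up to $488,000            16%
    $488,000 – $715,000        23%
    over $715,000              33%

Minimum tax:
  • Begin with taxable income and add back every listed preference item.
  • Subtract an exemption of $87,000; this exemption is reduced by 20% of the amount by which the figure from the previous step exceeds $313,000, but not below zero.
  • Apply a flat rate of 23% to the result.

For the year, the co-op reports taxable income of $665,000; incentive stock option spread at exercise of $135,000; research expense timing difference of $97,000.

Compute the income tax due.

Minimum tax:
  Adjusted income: $665,000 + $135,000 + $97,000 = $897,000
  Exemption: 20% × ($897,000 − $313,000) = $116,800 ≥ $87,000, so the exemption is fully phased out
  Base: $897,000 − $0 = $897,000
  $897,000 × 23% = $206,310

General income tax:
  $488,000 × 16% = $78,080
  $177,000 × 23% = $40,710
  → $118,790

$206,310 > $118,790, so the minimum tax is the binding amount.

$206,310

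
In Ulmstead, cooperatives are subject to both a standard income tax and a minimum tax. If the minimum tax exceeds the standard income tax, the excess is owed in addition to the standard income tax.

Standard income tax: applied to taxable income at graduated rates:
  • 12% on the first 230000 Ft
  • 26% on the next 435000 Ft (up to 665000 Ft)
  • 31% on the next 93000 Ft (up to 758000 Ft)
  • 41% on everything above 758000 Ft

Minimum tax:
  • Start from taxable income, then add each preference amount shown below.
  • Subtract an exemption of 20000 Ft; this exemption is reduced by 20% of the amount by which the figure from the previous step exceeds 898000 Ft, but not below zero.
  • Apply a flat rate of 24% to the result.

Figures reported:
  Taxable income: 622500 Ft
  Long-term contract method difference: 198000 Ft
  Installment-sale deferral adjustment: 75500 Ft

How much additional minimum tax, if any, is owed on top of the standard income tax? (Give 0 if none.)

80590 Ft

Minimum tax:
  Adjusted income: 622500 Ft + 198000 Ft + 75500 Ft = 896000 Ft
  Exemption: 896000 Ft ≤ 898000 Ft, so full 20000 Ft applies
  Base: 896000 Ft − 20000 Ft = 876000 Ft
  876000 Ft × 24% = 210240 Ft

Standard income tax:
  230000 Ft × 12% = 27600 Ft
  392500 Ft × 26% = 102050 Ft
  → 129650 Ft

Excess of minimum tax over standard income tax: 210240 Ft − 129650 Ft = 80590 Ft.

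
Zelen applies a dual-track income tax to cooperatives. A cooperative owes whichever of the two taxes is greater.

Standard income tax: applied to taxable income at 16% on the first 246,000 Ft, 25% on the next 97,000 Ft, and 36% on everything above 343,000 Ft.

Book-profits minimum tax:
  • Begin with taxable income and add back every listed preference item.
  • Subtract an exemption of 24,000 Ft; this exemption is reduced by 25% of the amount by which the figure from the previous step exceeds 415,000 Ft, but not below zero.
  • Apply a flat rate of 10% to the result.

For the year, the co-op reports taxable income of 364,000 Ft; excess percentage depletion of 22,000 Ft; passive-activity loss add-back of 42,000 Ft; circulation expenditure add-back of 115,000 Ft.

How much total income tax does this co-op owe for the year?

71,170 Ft

Standard income tax:
  246,000 Ft × 16% = 39,360 Ft
  97,000 Ft × 25% = 24,250 Ft
  21,000 Ft × 36% = 7,560 Ft
  → 71,170 Ft

Book-profits minimum tax:
  Adjusted income: 364,000 Ft + 22,000 Ft + 42,000 Ft + 115,000 Ft = 543,000 Ft
  Exemption: 25% × (543,000 Ft − 415,000 Ft) = 32,000 Ft ≥ 24,000 Ft, so the exemption is fully phased out
  Base: 543,000 Ft − 0 Ft = 543,000 Ft
  543,000 Ft × 10% = 54,300 Ft

71,170 Ft > 54,300 Ft, so the standard income tax governs.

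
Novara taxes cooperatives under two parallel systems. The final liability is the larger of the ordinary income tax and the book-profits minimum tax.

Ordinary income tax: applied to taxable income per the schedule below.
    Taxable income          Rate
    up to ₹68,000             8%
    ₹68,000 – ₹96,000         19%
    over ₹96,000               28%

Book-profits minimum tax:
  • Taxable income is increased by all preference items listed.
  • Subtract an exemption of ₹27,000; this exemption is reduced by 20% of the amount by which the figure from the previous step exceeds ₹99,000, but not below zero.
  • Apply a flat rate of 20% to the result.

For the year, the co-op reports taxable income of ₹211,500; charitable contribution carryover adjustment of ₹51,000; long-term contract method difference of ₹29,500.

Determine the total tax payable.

Book-profits minimum tax:
  Adjusted income: ₹211,500 + ₹51,000 + ₹29,500 = ₹292,000
  Exemption: 20% × (₹292,000 − ₹99,000) = ₹38,600 ≥ ₹27,000, so the exemption is fully phased out
  Base: ₹292,000 − ₹0 = ₹292,000
  ₹292,000 × 20% = ₹58,400

Ordinary income tax:
  ₹68,000 × 8% = ₹5,440
  ₹28,000 × 19% = ₹5,320
  ₹115,500 × 28% = ₹32,340
  → ₹43,100

₹58,400 > ₹43,100, so the book-profits minimum tax is the binding amount.

₹58,400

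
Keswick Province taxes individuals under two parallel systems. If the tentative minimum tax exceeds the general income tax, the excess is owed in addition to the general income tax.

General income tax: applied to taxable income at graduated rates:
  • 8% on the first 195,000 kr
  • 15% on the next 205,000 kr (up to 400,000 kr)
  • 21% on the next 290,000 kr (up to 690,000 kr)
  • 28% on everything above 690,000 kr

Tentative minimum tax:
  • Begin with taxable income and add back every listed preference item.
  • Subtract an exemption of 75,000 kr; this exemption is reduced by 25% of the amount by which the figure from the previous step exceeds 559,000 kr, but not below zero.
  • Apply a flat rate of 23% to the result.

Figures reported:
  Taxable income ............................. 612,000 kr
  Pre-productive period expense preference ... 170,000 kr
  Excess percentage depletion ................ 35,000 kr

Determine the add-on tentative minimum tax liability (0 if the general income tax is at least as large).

General income tax:
  195,000 kr × 8% = 15,600 kr
  205,000 kr × 15% = 30,750 kr
  212,000 kr × 21% = 44,520 kr
  → 90,870 kr

Tentative minimum tax:
  Adjusted income: 612,000 kr + 170,000 kr + 35,000 kr = 817,000 kr
  Exemption: 75,000 kr − 25% × (817,000 kr − 559,000 kr) = 75,000 kr − 64,500 kr = 10,500 kr
  Base: 817,000 kr − 10,500 kr = 806,500 kr
  806,500 kr × 23% = 185,495 kr

Excess of tentative minimum tax over general income tax: 185,495 kr − 90,870 kr = 94,625 kr.

94,625 kr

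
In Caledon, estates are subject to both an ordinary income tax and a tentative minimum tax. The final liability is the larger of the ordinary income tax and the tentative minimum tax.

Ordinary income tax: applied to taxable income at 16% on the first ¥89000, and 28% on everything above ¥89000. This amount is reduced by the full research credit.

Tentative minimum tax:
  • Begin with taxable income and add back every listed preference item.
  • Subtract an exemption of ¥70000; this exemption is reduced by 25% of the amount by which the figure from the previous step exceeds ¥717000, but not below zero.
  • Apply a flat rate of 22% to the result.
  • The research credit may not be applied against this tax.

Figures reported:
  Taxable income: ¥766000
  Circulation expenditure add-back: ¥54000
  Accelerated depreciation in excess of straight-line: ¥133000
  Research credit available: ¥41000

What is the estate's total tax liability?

¥207240

Tentative minimum tax:
  Adjusted income: ¥766000 + ¥54000 + ¥133000 = ¥953000
  Exemption: ¥70000 − 25% × (¥953000 − ¥717000) = ¥70000 − ¥59000 = ¥11000
  Base: ¥953000 − ¥11000 = ¥942000
  ¥942000 × 22% = ¥207240

Ordinary income tax:
  ¥89000 × 16% = ¥14240
  ¥677000 × 28% = ¥189560
  → ¥203800
  Less research credit ¥41000 → ¥162800

¥207240 > ¥162800, so the tentative minimum tax is the binding amount.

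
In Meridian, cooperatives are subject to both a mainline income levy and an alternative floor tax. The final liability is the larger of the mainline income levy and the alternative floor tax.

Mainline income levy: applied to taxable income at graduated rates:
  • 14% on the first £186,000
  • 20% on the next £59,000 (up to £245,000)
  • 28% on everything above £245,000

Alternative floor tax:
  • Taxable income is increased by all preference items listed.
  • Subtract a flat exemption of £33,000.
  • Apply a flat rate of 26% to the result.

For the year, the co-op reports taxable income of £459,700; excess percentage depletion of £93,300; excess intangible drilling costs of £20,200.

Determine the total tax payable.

£140,452

Alternative floor tax:
  Adjusted income: £459,700 + £93,300 + £20,200 = £573,200
  Less exemption £33,000 → base £540,200
  £540,200 × 26% = £140,452

Mainline income levy:
  £186,000 × 14% = £26,040
  £59,000 × 20% = £11,800
  £214,700 × 28% = £60,116
  → £97,956

£140,452 > £97,956, so the alternative floor tax is the binding amount.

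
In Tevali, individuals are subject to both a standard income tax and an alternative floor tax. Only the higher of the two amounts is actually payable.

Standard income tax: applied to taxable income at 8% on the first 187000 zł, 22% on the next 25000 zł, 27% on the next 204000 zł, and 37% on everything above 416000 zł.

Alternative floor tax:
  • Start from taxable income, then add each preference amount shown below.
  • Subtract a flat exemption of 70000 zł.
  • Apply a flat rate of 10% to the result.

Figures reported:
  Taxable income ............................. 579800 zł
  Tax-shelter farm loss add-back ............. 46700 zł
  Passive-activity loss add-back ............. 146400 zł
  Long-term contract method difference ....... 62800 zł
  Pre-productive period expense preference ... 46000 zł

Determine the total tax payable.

Standard income tax:
  187000 zł × 8% = 14960 zł
  25000 zł × 22% = 5500 zł
  204000 zł × 27% = 55080 zł
  163800 zł × 37% = 60606 zł
  → 136146 zł

Alternative floor tax:
  Adjusted income: 579800 zł + 46700 zł + 146400 zł + 62800 zł + 46000 zł = 881700 zł
  Less exemption 70000 zł → base 811700 zł
  811700 zł × 10% = 81170 zł

136146 zł > 81170 zł, so the standard income tax governs.

136146 zł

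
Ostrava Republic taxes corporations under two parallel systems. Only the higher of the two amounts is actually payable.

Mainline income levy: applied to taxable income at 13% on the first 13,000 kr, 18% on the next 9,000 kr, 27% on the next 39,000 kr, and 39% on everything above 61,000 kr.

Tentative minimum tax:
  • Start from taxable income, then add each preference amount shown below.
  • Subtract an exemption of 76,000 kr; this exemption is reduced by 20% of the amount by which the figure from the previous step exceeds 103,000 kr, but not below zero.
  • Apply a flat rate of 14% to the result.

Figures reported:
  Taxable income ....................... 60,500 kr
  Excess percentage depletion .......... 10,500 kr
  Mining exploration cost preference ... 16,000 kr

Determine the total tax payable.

Tentative minimum tax:
  Adjusted income: 60,500 kr + 10,500 kr + 16,000 kr = 87,000 kr
  Exemption: 87,000 kr ≤ 103,000 kr, so full 76,000 kr applies
  Base: 87,000 kr − 76,000 kr = 11,000 kr
  11,000 kr × 14% = 1,540 kr

Mainline income levy:
  13,000 kr × 13% = 1,690 kr
  9,000 kr × 18% = 1,620 kr
  38,500 kr × 27% = 10,395 kr
  → 13,705 kr

13,705 kr > 1,540 kr, so the mainline income levy governs.

13,705 kr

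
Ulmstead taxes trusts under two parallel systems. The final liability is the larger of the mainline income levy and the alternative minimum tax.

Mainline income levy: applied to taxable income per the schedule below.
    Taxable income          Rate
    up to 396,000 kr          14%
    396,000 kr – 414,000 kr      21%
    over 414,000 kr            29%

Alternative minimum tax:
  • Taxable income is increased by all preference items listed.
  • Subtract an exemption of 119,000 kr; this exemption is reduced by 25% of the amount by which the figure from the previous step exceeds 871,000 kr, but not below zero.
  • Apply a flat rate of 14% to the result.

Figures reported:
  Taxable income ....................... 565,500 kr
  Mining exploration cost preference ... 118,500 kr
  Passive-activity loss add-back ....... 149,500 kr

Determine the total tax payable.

103,155 kr

Mainline income levy:
  396,000 kr × 14% = 55,440 kr
  18,000 kr × 21% = 3,780 kr
  151,500 kr × 29% = 43,935 kr
  → 103,155 kr

Alternative minimum tax:
  Adjusted income: 565,500 kr + 118,500 kr + 149,500 kr = 833,500 kr
  Exemption: 833,500 kr ≤ 871,000 kr, so full 119,000 kr applies
  Base: 833,500 kr − 119,000 kr = 714,500 kr
  714,500 kr × 14% = 100,030 kr

103,155 kr > 100,030 kr, so the mainline income levy governs.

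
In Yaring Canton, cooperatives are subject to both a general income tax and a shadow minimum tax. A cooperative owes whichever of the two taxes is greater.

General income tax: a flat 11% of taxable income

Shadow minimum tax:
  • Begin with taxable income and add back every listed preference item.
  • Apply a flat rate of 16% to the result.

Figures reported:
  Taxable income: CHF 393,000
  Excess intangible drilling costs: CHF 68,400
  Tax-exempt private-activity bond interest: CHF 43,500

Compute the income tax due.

CHF 80,784

General income tax:
  CHF 393,000 × 11% = CHF 43,230

Shadow minimum tax:
  Adjusted income: CHF 393,000 + CHF 68,400 + CHF 43,500 = CHF 504,900
  CHF 504,900 × 16% = CHF 80,784

CHF 80,784 > CHF 43,230, so the shadow minimum tax is the binding amount.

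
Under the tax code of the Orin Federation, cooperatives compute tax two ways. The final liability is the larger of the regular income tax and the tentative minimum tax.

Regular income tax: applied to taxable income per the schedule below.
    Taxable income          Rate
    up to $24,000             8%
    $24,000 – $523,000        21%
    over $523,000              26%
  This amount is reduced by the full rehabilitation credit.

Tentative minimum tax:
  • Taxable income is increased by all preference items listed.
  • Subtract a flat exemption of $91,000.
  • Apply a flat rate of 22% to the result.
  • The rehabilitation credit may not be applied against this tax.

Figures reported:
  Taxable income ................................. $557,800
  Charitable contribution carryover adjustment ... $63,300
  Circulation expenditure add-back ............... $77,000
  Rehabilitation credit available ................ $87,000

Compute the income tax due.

$133,562

Tentative minimum tax:
  Adjusted income: $557,800 + $63,300 + $77,000 = $698,100
  Less exemption $91,000 → base $607,100
  $607,100 × 22% = $133,562

Regular income tax:
  $24,000 × 8% = $1,920
  $499,000 × 21% = $104,790
  $34,800 × 26% = $9,048
  → $115,758
  Less rehabilitation credit $87,000 → $28,758

$133,562 > $28,758, so the tentative minimum tax is the binding amount.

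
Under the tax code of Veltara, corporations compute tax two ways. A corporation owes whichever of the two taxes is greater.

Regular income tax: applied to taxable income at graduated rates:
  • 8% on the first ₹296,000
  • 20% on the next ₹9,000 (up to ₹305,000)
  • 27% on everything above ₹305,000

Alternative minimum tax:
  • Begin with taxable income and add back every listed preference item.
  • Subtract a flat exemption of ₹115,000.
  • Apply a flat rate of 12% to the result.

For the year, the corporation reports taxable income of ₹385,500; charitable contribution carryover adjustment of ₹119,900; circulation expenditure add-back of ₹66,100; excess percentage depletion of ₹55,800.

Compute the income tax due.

₹61,476

Alternative minimum tax:
  Adjusted income: ₹385,500 + ₹119,900 + ₹66,100 + ₹55,800 = ₹627,300
  Less exemption ₹115,000 → base ₹512,300
  ₹512,300 × 12% = ₹61,476

Regular income tax:
  ₹296,000 × 8% = ₹23,680
  ₹9,000 × 20% = ₹1,800
  ₹80,500 × 27% = ₹21,735
  → ₹47,215

₹61,476 > ₹47,215, so the alternative minimum tax is the binding amount.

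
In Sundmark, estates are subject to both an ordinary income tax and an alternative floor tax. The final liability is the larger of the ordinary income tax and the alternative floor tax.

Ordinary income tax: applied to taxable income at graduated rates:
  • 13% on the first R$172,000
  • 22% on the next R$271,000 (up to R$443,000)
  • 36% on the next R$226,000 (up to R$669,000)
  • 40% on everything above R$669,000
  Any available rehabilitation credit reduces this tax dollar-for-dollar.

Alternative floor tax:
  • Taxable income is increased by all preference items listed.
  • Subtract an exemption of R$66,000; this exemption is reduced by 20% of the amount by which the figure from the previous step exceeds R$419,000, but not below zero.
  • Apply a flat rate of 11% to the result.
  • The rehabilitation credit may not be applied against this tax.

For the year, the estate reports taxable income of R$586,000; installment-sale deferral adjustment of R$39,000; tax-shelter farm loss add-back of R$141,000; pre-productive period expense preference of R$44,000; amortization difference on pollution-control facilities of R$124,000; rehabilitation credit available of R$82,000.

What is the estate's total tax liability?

Alternative floor tax:
  Adjusted income: R$586,000 + R$39,000 + R$141,000 + R$44,000 + R$124,000 = R$934,000
  Exemption: 20% × (R$934,000 − R$419,000) = R$103,000 ≥ R$66,000, so the exemption is fully phased out
  Base: R$934,000 − R$0 = R$934,000
  R$934,000 × 11% = R$102,740

Ordinary income tax:
  R$172,000 × 13% = R$22,360
  R$271,000 × 22% = R$59,620
  R$143,000 × 36% = R$51,480
  → R$133,460
  Less rehabilitation credit R$82,000 → R$51,460

R$102,740 > R$51,460, so the alternative floor tax is the binding amount.

R$102,740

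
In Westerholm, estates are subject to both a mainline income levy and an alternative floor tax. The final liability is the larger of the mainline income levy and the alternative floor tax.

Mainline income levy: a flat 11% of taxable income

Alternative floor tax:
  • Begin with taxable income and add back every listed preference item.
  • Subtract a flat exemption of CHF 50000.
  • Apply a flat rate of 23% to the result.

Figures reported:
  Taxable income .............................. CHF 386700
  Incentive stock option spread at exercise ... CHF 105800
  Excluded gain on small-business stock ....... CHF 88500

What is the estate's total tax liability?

Alternative floor tax:
  Adjusted income: CHF 386700 + CHF 105800 + CHF 88500 = CHF 581000
  Less exemption CHF 50000 → base CHF 531000
  CHF 531000 × 23% = CHF 122130

Mainline income levy:
  CHF 386700 × 11% = CHF 42537

CHF 122130 > CHF 42537, so the alternative floor tax is the binding amount.

CHF 122130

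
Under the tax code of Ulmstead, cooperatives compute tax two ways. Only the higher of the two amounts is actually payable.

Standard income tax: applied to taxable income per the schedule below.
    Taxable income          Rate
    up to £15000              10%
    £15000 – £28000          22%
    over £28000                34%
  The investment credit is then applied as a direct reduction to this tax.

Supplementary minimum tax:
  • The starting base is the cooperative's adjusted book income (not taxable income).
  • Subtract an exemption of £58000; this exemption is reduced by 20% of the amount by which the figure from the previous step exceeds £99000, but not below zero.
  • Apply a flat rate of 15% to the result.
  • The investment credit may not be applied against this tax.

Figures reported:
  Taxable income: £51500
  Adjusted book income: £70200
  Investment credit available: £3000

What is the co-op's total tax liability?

Supplementary minimum tax:
  Base (adjusted book income): £70200
  Exemption: £70200 ≤ £99000, so full £58000 applies
  Base: £70200 − £58000 = £12200
  £12200 × 15% = £1830

Standard income tax:
  £15000 × 10% = £1500
  £13000 × 22% = £2860
  £23500 × 34% = £7990
  → £12350
  Less investment credit £3000 → £9350

£9350 > £1830, so the standard income tax governs.

£9350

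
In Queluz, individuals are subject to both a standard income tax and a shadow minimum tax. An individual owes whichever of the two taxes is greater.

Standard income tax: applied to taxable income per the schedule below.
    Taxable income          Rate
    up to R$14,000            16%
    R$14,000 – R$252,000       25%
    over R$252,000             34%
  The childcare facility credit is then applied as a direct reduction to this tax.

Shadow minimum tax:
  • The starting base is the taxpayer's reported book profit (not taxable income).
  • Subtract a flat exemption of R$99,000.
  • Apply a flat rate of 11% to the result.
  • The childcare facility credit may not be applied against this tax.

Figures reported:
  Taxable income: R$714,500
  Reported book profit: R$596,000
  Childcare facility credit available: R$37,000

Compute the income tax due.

Standard income tax:
  R$14,000 × 16% = R$2,240
  R$238,000 × 25% = R$59,500
  R$462,500 × 34% = R$157,250
  → R$218,990
  Less childcare facility credit R$37,000 → R$181,990

Shadow minimum tax:
  Base (reported book profit): R$596,000
  Less exemption R$99,000 → base R$497,000
  R$497,000 × 11% = R$54,670

R$181,990 > R$54,670, so the standard income tax governs.

R$181,990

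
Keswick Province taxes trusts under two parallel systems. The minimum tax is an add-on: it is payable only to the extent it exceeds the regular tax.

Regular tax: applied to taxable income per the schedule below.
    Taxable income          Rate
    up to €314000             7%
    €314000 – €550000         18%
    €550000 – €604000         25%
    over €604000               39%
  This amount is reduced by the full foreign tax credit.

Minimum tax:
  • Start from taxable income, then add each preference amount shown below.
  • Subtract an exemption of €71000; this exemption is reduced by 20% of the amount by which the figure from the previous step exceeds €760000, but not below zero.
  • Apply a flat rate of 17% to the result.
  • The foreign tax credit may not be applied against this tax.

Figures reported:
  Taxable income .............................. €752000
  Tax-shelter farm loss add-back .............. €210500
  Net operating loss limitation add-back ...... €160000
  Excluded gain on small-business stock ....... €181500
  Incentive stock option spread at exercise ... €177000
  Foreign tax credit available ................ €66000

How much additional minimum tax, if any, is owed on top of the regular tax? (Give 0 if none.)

€182090

Minimum tax:
  Adjusted income: €752000 + €210500 + €160000 + €181500 + €177000 = €1481000
  Exemption: 20% × (€1481000 − €760000) = €144200 ≥ €71000, so the exemption is fully phased out
  Base: €1481000 − €0 = €1481000
  €1481000 × 17% = €251770

Regular tax:
  €314000 × 7% = €21980
  €236000 × 18% = €42480
  €54000 × 25% = €13500
  €148000 × 39% = €57720
  → €135680
  Less foreign tax credit €66000 → €69680

Excess of minimum tax over regular tax: €251770 − €69680 = €182090.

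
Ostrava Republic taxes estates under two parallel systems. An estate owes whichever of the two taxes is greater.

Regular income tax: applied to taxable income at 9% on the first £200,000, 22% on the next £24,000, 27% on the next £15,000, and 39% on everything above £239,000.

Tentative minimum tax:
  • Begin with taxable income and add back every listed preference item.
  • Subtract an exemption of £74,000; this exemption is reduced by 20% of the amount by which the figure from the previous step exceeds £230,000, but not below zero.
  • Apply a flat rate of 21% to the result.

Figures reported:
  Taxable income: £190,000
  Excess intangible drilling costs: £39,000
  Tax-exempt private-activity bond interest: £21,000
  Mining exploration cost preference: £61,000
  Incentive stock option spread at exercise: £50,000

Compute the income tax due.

Regular income tax:
  £190,000 × 9% = £17,100

Tentative minimum tax:
  Adjusted income: £190,000 + £39,000 + £21,000 + £61,000 + £50,000 = £361,000
  Exemption: £74,000 − 20% × (£361,000 − £230,000) = £74,000 − £26,200 = £47,800
  Base: £361,000 − £47,800 = £313,200
  £313,200 × 21% = £65,772

£65,772 > £17,100, so the tentative minimum tax is the binding amount.

£65,772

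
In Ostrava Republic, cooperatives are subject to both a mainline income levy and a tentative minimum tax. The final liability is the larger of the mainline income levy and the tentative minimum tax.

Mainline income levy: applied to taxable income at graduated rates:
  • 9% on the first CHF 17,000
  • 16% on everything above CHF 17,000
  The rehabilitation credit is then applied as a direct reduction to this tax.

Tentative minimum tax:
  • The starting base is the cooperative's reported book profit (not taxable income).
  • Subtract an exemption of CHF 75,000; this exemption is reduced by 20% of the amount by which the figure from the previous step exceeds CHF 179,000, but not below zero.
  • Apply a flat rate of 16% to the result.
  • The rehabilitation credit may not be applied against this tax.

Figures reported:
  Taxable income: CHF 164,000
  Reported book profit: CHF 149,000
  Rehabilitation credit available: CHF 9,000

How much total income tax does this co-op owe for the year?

Tentative minimum tax:
  Base (reported book profit): CHF 149,000
  Exemption: CHF 149,000 ≤ CHF 179,000, so full CHF 75,000 applies
  Base: CHF 149,000 − CHF 75,000 = CHF 74,000
  CHF 74,000 × 16% = CHF 11,840

Mainline income levy:
  CHF 17,000 × 9% = CHF 1,530
  CHF 147,000 × 16% = CHF 23,520
  → CHF 25,050
  Less rehabilitation credit CHF 9,000 → CHF 16,050

CHF 16,050 > CHF 11,840, so the mainline income levy governs.

CHF 16,050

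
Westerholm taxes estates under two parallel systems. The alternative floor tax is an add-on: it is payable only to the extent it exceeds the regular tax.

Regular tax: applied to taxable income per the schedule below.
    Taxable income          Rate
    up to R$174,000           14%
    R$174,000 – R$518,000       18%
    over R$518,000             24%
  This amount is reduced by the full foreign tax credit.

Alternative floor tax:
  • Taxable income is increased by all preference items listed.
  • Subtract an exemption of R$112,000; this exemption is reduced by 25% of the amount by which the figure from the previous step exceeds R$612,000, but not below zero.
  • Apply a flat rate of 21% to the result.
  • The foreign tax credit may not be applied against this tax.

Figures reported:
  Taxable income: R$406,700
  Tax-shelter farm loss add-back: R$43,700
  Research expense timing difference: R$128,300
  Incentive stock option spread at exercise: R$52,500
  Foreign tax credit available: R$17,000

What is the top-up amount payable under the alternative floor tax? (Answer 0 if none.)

Alternative floor tax:
  Adjusted income: R$406,700 + R$43,700 + R$128,300 + R$52,500 = R$631,200
  Exemption: R$112,000 − 25% × (R$631,200 − R$612,000) = R$112,000 − R$4,800 = R$107,200
  Base: R$631,200 − R$107,200 = R$524,000
  R$524,000 × 21% = R$110,040

Regular tax:
  R$174,000 × 14% = R$24,360
  R$232,700 × 18% = R$41,886
  → R$66,246
  Less foreign tax credit R$17,000 → R$49,246

Excess of alternative floor tax over regular tax: R$110,040 − R$49,246 = R$60,794.

R$60,794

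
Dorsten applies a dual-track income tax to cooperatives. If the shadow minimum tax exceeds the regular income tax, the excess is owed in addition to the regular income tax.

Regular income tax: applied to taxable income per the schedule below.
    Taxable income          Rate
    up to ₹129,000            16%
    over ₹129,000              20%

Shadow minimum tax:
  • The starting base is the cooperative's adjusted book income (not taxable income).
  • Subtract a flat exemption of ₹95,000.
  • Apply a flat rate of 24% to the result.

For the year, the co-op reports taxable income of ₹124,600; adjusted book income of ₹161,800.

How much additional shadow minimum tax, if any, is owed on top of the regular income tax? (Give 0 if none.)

Shadow minimum tax:
  Base (adjusted book income): ₹161,800
  Less exemption ₹95,000 → base ₹66,800
  ₹66,800 × 24% = ₹16,032

Regular income tax:
  ₹124,600 × 16% = ₹19,936

₹16,032 ≤ ₹19,936, so no add-on is due.

₹0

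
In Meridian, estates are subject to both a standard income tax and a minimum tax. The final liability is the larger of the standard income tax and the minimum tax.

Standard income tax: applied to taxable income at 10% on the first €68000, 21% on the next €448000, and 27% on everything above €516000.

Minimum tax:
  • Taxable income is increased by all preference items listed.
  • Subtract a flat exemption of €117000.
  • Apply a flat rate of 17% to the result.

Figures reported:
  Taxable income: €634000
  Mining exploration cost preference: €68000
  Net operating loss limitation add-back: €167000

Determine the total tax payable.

Minimum tax:
  Adjusted income: €634000 + €68000 + €167000 = €869000
  Less exemption €117000 → base €752000
  €752000 × 17% = €127840

Standard income tax:
  €68000 × 10% = €6800
  €448000 × 21% = €94080
  €118000 × 27% = €31860
  → €132740

€132740 > €127840, so the standard income tax governs.

€132740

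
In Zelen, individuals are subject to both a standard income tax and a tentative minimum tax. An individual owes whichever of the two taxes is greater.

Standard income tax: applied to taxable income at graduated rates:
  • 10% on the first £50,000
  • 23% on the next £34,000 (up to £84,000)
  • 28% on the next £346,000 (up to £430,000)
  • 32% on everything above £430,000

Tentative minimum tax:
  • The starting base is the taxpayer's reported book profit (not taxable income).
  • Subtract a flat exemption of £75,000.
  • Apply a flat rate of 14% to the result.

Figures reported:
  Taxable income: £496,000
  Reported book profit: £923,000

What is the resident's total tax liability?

Tentative minimum tax:
  Base (reported book profit): £923,000
  Less exemption £75,000 → base £848,000
  £848,000 × 14% = £118,720

Standard income tax:
  £50,000 × 10% = £5,000
  £34,000 × 23% = £7,820
  £346,000 × 28% = £96,880
  £66,000 × 32% = £21,120
  → £130,820

£130,820 > £118,720, so the standard income tax governs.

£130,820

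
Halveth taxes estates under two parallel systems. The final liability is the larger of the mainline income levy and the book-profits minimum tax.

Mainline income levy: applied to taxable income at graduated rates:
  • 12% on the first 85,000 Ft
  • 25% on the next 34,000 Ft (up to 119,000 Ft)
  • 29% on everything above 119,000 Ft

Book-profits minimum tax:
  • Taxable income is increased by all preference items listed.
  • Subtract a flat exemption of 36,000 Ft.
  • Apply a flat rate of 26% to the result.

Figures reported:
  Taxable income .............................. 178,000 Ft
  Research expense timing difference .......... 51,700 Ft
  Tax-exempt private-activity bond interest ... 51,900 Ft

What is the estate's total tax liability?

Book-profits minimum tax:
  Adjusted income: 178,000 Ft + 51,700 Ft + 51,900 Ft = 281,600 Ft
  Less exemption 36,000 Ft → base 245,600 Ft
  245,600 Ft × 26% = 63,856 Ft

Mainline income levy:
  85,000 Ft × 12% = 10,200 Ft
  34,000 Ft × 25% = 8,500 Ft
  59,000 Ft × 29% = 17,110 Ft
  → 35,810 Ft

63,856 Ft > 35,810 Ft, so the book-profits minimum tax is the binding amount.

63,856 Ft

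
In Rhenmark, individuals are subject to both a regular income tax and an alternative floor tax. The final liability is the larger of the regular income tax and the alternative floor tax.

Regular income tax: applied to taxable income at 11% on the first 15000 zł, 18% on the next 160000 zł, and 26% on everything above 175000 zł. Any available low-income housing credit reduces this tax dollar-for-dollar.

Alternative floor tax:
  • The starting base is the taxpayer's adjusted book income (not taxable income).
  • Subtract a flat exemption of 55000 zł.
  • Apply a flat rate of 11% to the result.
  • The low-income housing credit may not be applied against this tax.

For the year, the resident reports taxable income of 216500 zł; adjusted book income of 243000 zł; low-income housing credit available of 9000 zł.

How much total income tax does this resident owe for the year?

Alternative floor tax:
  Base (adjusted book income): 243000 zł
  Less exemption 55000 zł → base 188000 zł
  188000 zł × 11% = 20680 zł

Regular income tax:
  15000 zł × 11% = 1650 zł
  160000 zł × 18% = 28800 zł
  41500 zł × 26% = 10790 zł
  → 41240 zł
  Less low-income housing credit 9000 zł → 32240 zł

32240 zł > 20680 zł, so the regular income tax governs.

32240 zł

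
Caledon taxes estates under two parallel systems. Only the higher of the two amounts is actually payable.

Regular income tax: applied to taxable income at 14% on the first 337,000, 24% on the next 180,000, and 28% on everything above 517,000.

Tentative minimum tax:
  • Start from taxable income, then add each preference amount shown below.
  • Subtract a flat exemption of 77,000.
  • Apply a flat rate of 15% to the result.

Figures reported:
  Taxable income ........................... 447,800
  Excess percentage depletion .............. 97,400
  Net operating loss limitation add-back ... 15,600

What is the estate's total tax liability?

73,772

Tentative minimum tax:
  Adjusted income: 447,800 + 97,400 + 15,600 = 560,800
  Less exemption 77,000 → base 483,800
  483,800 × 15% = 72,570

Regular income tax:
  337,000 × 14% = 47,180
  110,800 × 24% = 26,592
  → 73,772

73,772 > 72,570, so the regular income tax governs.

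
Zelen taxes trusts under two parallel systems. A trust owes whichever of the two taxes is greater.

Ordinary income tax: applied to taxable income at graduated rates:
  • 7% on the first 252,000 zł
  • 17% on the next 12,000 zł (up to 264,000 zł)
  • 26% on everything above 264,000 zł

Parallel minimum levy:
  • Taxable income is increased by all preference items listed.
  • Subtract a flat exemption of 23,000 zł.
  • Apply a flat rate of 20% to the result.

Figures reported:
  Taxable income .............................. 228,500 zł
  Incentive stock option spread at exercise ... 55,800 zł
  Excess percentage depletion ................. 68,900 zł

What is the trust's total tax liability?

Ordinary income tax:
  228,500 zł × 7% = 15,995 zł

Parallel minimum levy:
  Adjusted income: 228,500 zł + 55,800 zł + 68,900 zł = 353,200 zł
  Less exemption 23,000 zł → base 330,200 zł
  330,200 zł × 20% = 66,040 zł

66,040 zł > 15,995 zł, so the parallel minimum levy is the binding amount.

66,040 zł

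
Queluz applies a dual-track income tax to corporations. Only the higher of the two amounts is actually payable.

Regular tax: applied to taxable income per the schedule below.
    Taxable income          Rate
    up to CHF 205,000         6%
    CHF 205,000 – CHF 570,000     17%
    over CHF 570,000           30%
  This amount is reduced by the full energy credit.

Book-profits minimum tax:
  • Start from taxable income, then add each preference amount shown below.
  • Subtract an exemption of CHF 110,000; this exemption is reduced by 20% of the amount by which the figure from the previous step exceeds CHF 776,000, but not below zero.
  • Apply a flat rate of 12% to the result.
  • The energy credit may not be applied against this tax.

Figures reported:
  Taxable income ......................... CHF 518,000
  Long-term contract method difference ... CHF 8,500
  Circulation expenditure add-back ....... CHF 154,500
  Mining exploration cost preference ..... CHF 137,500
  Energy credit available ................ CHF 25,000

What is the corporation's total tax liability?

CHF 86,040

Regular tax:
  CHF 205,000 × 6% = CHF 12,300
  CHF 313,000 × 17% = CHF 53,210
  → CHF 65,510
  Less energy credit CHF 25,000 → CHF 40,510

Book-profits minimum tax:
  Adjusted income: CHF 518,000 + CHF 8,500 + CHF 154,500 + CHF 137,500 = CHF 818,500
  Exemption: CHF 110,000 − 20% × (CHF 818,500 − CHF 776,000) = CHF 110,000 − CHF 8,500 = CHF 101,500
  Base: CHF 818,500 − CHF 101,500 = CHF 717,000
  CHF 717,000 × 12% = CHF 86,040

CHF 86,040 > CHF 40,510, so the book-profits minimum tax is the binding amount.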